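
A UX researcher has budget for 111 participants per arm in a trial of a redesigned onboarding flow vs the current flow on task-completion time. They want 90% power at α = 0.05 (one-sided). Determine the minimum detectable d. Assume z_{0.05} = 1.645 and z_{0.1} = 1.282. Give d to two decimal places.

d_min ≈ 0.39

For two independent groups of n = 111 each: d_min = (z_{α} + z_β)·√(2/n).
z-sum = 1.645 + 1.282 = 2.927.
d_min = 2.927 × √(2/111) = 2.927 × 0.1342 = 0.393.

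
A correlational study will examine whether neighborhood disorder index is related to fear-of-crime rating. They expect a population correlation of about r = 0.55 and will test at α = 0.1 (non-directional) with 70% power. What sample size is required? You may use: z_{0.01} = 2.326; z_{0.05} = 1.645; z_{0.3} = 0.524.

n = 16

Fisher's z: C = ½·ln((1+r)/(1−r)) = ½·ln(3.4444) = 0.6184.
n = ((z_{α/2} + z_β)/C)² + 3.
(1.645 + 0.524) / 0.6184 = 2.169 / 0.6184 = 3.507.
n = 3.507² + 3 = 12.30 + 3 = 15.3.
Round up.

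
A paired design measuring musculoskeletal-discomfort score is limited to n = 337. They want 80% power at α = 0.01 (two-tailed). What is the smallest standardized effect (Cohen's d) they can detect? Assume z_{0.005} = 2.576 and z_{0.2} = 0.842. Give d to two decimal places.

For a single sample (or paired design) of n = 337: d_min = (z_{α/2} + z_β)/√n.
z-sum = 2.576 + 0.842 = 3.418.
d_min = 3.418 / √337 = 3.418 / 18.358 = 0.186.

d_min ≈ 0.19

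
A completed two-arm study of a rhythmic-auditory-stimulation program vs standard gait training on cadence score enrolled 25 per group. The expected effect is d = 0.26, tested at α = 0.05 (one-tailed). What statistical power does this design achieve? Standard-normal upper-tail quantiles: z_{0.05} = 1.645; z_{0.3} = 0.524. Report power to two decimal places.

power ≈ 0.23

For two equal groups, power = Φ(d·√(n/2) − z_{α}).
d·√(n/2) = 0.26 × √(25/2) = 0.26 × 3.536 = 0.919.
z_β = 0.919 − 1.645 = -0.726.
Power = Φ(-0.726) = 0.234.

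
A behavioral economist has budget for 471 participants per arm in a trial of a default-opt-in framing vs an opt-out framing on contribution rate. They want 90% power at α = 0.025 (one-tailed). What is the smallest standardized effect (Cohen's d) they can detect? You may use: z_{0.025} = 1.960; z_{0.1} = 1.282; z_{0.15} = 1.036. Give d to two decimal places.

d_min ≈ 0.21

For two independent groups of n = 471 each: d_min = (z_{α} + z_β)·√(2/n).
z-sum = 1.960 + 1.282 = 3.242.
d_min = 3.242 × √(2/471) = 3.242 × 0.0652 = 0.211.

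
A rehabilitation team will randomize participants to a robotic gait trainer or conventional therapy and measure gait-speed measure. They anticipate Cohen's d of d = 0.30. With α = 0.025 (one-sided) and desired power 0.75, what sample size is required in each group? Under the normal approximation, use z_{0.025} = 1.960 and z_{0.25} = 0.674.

n = 155 per group

For two independent groups with equal n: n = 2·((z_{α} + z_β) / d)².
z_{α} + z_β = 1.960 + 0.674 = 2.634.
n = 2 × (2.634 / 0.30)² = 2 × 8.780² = 2 × 77.09 = 154.2.
Round up to the next whole participant.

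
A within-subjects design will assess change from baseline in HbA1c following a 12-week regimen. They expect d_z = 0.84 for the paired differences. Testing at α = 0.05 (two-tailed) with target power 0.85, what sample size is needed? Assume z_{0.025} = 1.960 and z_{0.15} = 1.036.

n = 13 pairs

For a paired (one-sample on differences) test: n = ((z_{α/2} + z_β) / d)².
z_{α/2} + z_β = 1.960 + 1.036 = 2.996.
n = (2.996 / 0.84)² = 3.567² = 12.72.
Round up.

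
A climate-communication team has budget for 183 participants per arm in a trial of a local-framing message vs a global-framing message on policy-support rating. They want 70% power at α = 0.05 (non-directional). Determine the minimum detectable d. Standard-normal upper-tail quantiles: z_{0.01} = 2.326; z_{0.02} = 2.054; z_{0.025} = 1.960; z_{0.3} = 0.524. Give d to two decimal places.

For two independent groups of n = 183 each: d_min = (z_{α/2} + z_β)·√(2/n).
z-sum = 1.960 + 0.524 = 2.484.
d_min = 2.484 × √(2/183) = 2.484 × 0.1045 = 0.260.

d_min ≈ 0.26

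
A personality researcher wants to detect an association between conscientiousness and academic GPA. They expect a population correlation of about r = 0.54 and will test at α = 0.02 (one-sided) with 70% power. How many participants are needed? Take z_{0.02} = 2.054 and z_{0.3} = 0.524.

Fisher's z: C = ½·ln((1+r)/(1−r)) = ½·ln(3.3478) = 0.6042.
n = ((z_{α} + z_β)/C)² + 3.
(2.054 + 0.524) / 0.6042 = 2.578 / 0.6042 = 4.267.
n = 4.267² + 3 = 18.21 + 3 = 21.2.
Round up.

n = 22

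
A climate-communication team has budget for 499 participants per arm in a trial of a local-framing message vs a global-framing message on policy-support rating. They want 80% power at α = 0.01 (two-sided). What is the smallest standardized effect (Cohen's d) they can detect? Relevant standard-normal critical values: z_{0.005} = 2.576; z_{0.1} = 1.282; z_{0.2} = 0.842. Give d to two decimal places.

d_min ≈ 0.22

For two independent groups of n = 499 each: d_min = (z_{α/2} + z_β)·√(2/n).
z-sum = 2.576 + 0.842 = 3.418.
d_min = 3.418 × √(2/499) = 3.418 × 0.0633 = 0.216.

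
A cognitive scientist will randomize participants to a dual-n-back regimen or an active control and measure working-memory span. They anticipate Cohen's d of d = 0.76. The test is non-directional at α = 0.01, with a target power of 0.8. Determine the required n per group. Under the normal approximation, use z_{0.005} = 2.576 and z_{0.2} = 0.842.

For two independent groups with equal n: n = 2·((z_{α/2} + z_β) / d)².
z_{α/2} + z_β = 2.576 + 0.842 = 3.418.
n = 2 × (3.418 / 0.76)² = 2 × 4.497² = 2 × 20.23 = 40.5.
Round up to the next whole participant.

n = 41 per group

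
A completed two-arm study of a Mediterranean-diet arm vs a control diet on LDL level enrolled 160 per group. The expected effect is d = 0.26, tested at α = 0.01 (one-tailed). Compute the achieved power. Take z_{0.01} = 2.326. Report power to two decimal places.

For two equal groups, power = Φ(d·√(n/2) − z_{α}).
d·√(n/2) = 0.26 × √(160/2) = 0.26 × 8.944 = 2.326.
z_β = 2.326 − 2.326 = -0.000.
Power = Φ(-0.000) = 0.500.

power ≈ 0.50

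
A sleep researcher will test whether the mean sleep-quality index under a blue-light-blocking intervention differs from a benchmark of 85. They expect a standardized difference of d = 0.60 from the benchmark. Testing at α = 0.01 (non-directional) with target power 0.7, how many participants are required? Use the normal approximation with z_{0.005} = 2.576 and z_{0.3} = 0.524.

n = 27

For a one-sample test: n = ((z_{α/2} + z_β) / d)².
z_{α/2} + z_β = 2.576 + 0.524 = 3.100.
n = (3.100 / 0.60)² = 5.167² = 26.69.
Round up.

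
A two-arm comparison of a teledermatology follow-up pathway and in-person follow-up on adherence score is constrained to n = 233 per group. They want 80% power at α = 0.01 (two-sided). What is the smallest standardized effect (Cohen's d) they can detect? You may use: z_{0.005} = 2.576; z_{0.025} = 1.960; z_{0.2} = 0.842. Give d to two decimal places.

d_min ≈ 0.32

For two independent groups of n = 233 each: d_min = (z_{α/2} + z_β)·√(2/n).
z-sum = 2.576 + 0.842 = 3.418.
d_min = 3.418 × √(2/233) = 3.418 × 0.0926 = 0.317.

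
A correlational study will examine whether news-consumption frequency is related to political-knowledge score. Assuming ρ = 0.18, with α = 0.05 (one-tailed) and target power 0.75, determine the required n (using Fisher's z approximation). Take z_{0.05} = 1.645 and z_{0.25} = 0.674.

n = 166

Fisher's z: C = ½·ln((1+r)/(1−r)) = ½·ln(1.4390) = 0.1820.
n = ((z_{α} + z_β)/C)² + 3.
(1.645 + 0.674) / 0.1820 = 2.319 / 0.1820 = 12.742.
n = 12.742² + 3 = 162.35 + 3 = 165.4.
Round up.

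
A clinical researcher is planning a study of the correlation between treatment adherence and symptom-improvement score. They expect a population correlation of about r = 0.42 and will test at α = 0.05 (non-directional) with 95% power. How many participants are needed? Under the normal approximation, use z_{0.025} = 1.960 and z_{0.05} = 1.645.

Fisher's z: C = ½·ln((1+r)/(1−r)) = ½·ln(2.4483) = 0.4477.
n = ((z_{α/2} + z_β)/C)² + 3.
(1.960 + 1.645) / 0.4477 = 3.605 / 0.4477 = 8.052.
n = 8.052² + 3 = 64.84 + 3 = 67.8.
Round up.

n = 68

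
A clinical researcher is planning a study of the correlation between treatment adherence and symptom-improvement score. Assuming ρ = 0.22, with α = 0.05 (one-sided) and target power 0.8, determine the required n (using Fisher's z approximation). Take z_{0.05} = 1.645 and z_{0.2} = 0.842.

Fisher's z: C = ½·ln((1+r)/(1−r)) = ½·ln(1.5641) = 0.2237.
n = ((z_{α} + z_β)/C)² + 3.
(1.645 + 0.842) / 0.2237 = 2.487 / 0.2237 = 11.118.
n = 11.118² + 3 = 123.60 + 3 = 126.6.
Round up.

n = 127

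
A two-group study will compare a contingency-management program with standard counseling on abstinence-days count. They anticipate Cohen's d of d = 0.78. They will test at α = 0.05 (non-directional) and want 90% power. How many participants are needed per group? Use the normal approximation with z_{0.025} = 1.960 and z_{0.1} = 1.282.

For two independent groups with equal n: n = 2·((z_{α/2} + z_β) / d)².
z_{α/2} + z_β = 1.960 + 1.282 = 3.242.
n = 2 × (3.242 / 0.78)² = 2 × 4.156² = 2 × 17.28 = 34.6.
Round up to the next whole participant.

n = 35 per group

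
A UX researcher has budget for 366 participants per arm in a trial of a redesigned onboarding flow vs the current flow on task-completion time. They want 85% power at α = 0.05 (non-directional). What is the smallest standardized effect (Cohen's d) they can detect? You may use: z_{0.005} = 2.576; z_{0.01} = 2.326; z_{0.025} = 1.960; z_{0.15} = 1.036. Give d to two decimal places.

For two independent groups of n = 366 each: d_min = (z_{α/2} + z_β)·√(2/n).
z-sum = 1.960 + 1.036 = 2.996.
d_min = 2.996 × √(2/366) = 2.996 × 0.0739 = 0.221.

d_min ≈ 0.22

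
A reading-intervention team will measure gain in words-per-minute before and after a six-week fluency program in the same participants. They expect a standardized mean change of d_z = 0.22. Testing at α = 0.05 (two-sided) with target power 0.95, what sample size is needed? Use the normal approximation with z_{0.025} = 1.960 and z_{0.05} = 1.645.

n = 269 pairs

For a paired (one-sample on differences) test: n = ((z_{α/2} + z_β) / d)².
z_{α/2} + z_β = 1.960 + 1.645 = 3.605.
n = (3.605 / 0.22)² = 16.386² = 268.51.
Round up.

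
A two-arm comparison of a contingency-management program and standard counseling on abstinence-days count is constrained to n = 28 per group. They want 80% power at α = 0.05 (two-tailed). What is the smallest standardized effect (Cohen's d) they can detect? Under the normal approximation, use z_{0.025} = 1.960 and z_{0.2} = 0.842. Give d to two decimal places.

d_min ≈ 0.75

For two independent groups of n = 28 each: d_min = (z_{α/2} + z_β)·√(2/n).
z-sum = 1.960 + 0.842 = 2.802.
d_min = 2.802 × √(2/28) = 2.802 × 0.2673 = 0.749.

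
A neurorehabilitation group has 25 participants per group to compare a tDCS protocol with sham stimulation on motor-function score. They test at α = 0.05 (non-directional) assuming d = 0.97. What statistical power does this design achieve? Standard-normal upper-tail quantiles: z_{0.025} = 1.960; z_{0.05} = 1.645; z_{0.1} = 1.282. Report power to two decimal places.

For two equal groups, power = Φ(d·√(n/2) − z_{α/2}).
d·√(n/2) = 0.97 × √(25/2) = 0.97 × 3.536 = 3.429.
z_β = 3.429 − 1.960 = 1.469.
Power = Φ(1.469) = 0.929.

power ≈ 0.93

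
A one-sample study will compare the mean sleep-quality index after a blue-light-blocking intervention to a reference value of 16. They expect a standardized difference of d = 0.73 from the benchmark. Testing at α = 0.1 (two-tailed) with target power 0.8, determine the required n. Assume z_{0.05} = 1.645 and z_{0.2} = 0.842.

n = 12

For a one-sample test: n = ((z_{α/2} + z_β) / d)².
z_{α/2} + z_β = 1.645 + 0.842 = 2.487.
n = (2.487 / 0.73)² = 3.407² = 11.61.
Round up.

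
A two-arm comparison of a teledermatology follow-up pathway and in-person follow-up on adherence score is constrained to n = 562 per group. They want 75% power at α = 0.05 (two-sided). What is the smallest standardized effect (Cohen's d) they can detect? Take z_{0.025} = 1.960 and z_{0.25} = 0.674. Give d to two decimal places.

For two independent groups of n = 562 each: d_min = (z_{α/2} + z_β)·√(2/n).
z-sum = 1.960 + 0.674 = 2.634.
d_min = 2.634 × √(2/562) = 2.634 × 0.0597 = 0.157.

d_min ≈ 0.16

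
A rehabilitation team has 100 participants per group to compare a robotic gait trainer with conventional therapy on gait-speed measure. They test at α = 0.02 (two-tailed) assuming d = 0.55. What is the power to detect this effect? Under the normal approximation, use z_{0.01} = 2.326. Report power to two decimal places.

For two equal groups, power = Φ(d·√(n/2) − z_{α/2}).
d·√(n/2) = 0.55 × √(100/2) = 0.55 × 7.071 = 3.889.
z_β = 3.889 − 2.326 = 1.563.
Power = Φ(1.563) = 0.941.

power ≈ 0.94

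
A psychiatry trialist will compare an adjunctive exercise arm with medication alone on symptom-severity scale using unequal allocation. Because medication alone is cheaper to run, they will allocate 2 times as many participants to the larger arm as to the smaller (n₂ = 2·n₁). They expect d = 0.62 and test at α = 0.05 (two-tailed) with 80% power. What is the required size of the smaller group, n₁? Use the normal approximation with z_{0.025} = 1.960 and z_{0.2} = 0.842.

With allocation ratio k = n₂/n₁ = 2, Var(x̄₁−x̄₂) = σ²(1/n₁ + 1/(k·n₁)) = σ²·(k+1)/(k·n₁).
So n₁ = (1 + 1/k)·((z_{α/2} + z_β)/d)² = 1.500 × (2.802/0.62)².
n₁ = 1.500 × 20.42 = 30.6.
Round up: n₁ = 31, giving n₂ = 2 × 31 = 62.

n₁ = 31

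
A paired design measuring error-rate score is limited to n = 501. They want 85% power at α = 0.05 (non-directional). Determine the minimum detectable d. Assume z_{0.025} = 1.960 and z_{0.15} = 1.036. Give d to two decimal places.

For a single sample (or paired design) of n = 501: d_min = (z_{α/2} + z_β)/√n.
z-sum = 1.960 + 1.036 = 2.996.
d_min = 2.996 / √501 = 2.996 / 22.383 = 0.134.

d_min ≈ 0.13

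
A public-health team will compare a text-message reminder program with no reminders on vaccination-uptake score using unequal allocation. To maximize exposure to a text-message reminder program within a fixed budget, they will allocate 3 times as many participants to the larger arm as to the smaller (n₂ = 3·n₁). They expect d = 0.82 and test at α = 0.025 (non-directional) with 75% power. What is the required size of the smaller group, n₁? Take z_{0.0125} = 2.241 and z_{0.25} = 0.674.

n₁ = 17

With allocation ratio k = n₂/n₁ = 3, Var(x̄₁−x̄₂) = σ²(1/n₁ + 1/(k·n₁)) = σ²·(k+1)/(k·n₁).
So n₁ = (1 + 1/k)·((z_{α/2} + z_β)/d)² = 1.333 × (2.915/0.82)².
n₁ = 1.333 × 12.64 = 16.8.
Round up: n₁ = 17, giving n₂ = 3 × 17 = 51.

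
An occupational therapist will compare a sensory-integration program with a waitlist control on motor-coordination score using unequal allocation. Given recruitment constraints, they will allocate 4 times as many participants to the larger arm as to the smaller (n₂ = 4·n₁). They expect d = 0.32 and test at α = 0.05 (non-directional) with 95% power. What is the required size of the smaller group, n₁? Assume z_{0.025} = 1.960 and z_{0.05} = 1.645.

With allocation ratio k = n₂/n₁ = 4, Var(x̄₁−x̄₂) = σ²(1/n₁ + 1/(k·n₁)) = σ²·(k+1)/(k·n₁).
So n₁ = (1 + 1/k)·((z_{α/2} + z_β)/d)² = 1.250 × (3.605/0.32)².
n₁ = 1.250 × 126.91 = 158.6.
Round up: n₁ = 159, giving n₂ = 4 × 159 = 636.

n₁ = 159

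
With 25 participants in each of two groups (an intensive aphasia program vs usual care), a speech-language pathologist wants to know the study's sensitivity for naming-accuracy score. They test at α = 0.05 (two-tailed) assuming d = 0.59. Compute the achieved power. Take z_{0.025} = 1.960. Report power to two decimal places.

power ≈ 0.55

For two equal groups, power = Φ(d·√(n/2) − z_{α/2}).
d·√(n/2) = 0.59 × √(25/2) = 0.59 × 3.536 = 2.086.
z_β = 2.086 − 1.960 = 0.126.
Power = Φ(0.126) = 0.550.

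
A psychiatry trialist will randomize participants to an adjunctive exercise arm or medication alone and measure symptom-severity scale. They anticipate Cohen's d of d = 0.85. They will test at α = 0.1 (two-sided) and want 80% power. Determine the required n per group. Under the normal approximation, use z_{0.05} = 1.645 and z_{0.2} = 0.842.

For two independent groups with equal n: n = 2·((z_{α/2} + z_β) / d)².
z_{α/2} + z_β = 1.645 + 0.842 = 2.487.
n = 2 × (2.487 / 0.85)² = 2 × 2.926² = 2 × 8.56 = 17.1.
Round up to the next whole participant.

n = 18 per group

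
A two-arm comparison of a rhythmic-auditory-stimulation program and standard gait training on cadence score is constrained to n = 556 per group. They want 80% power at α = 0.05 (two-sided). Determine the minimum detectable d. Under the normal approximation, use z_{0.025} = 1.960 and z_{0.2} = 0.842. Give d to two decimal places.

For two independent groups of n = 556 each: d_min = (z_{α/2} + z_β)·√(2/n).
z-sum = 1.960 + 0.842 = 2.802.
d_min = 2.802 × √(2/556) = 2.802 × 0.0600 = 0.168.

d_min ≈ 0.17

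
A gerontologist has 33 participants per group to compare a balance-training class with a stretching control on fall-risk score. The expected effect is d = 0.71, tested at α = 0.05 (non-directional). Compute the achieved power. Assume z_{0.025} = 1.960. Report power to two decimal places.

For two equal groups, power = Φ(d·√(n/2) − z_{α/2}).
d·√(n/2) = 0.71 × √(33/2) = 0.71 × 4.062 = 2.884.
z_β = 2.884 − 1.960 = 0.924.
Power = Φ(0.924) = 0.822.

power ≈ 0.82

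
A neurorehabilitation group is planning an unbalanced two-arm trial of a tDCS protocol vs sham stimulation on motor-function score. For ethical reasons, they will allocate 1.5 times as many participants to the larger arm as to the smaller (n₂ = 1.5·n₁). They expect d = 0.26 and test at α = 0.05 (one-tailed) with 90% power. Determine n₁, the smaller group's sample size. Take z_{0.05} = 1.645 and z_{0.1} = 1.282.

With allocation ratio k = n₂/n₁ = 1.5, Var(x̄₁−x̄₂) = σ²(1/n₁ + 1/(k·n₁)) = σ²·(k+1)/(k·n₁).
So n₁ = (1 + 1/k)·((z_{α} + z_β)/d)² = 1.667 × (2.927/0.26)².
n₁ = 1.667 × 126.74 = 211.2.
Round up: n₁ = 212, giving n₂ = 1.5 × 212 = 318.

n₁ = 212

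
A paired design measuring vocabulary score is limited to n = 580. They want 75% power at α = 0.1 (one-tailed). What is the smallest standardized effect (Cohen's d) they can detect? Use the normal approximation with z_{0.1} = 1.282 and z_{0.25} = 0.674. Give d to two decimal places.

For a single sample (or paired design) of n = 580: d_min = (z_{α} + z_β)/√n.
z-sum = 1.282 + 0.674 = 1.956.
d_min = 1.956 / √580 = 1.956 / 24.083 = 0.081.

d_min ≈ 0.08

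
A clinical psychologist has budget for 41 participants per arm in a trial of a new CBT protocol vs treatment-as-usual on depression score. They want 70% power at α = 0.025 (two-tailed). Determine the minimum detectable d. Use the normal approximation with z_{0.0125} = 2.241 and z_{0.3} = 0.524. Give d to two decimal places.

d_min ≈ 0.61

For two independent groups of n = 41 each: d_min = (z_{α/2} + z_β)·√(2/n).
z-sum = 2.241 + 0.524 = 2.765.
d_min = 2.765 × √(2/41) = 2.765 × 0.2209 = 0.611.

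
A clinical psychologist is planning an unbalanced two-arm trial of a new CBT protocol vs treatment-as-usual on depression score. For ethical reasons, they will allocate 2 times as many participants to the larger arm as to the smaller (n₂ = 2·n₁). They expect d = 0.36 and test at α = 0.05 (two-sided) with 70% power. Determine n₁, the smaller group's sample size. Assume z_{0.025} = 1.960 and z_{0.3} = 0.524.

n₁ = 72

With allocation ratio k = n₂/n₁ = 2, Var(x̄₁−x̄₂) = σ²(1/n₁ + 1/(k·n₁)) = σ²·(k+1)/(k·n₁).
So n₁ = (1 + 1/k)·((z_{α/2} + z_β)/d)² = 1.500 × (2.484/0.36)².
n₁ = 1.500 × 47.61 = 71.4.
Round up: n₁ = 72, giving n₂ = 2 × 72 = 144.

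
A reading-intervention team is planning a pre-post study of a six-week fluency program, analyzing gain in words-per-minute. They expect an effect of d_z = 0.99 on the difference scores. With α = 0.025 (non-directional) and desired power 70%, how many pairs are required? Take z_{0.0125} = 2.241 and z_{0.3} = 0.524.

For a paired (one-sample on differences) test: n = ((z_{α/2} + z_β) / d)².
z_{α/2} + z_β = 2.241 + 0.524 = 2.765.
n = (2.765 / 0.99)² = 2.793² = 7.80.
Round up.

n = 8 pairs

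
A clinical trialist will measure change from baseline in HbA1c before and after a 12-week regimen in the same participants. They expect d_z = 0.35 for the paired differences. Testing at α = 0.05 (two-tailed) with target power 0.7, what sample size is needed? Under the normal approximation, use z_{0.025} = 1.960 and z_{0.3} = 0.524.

n = 51 pairs

For a paired (one-sample on differences) test: n = ((z_{α/2} + z_β) / d)².
z_{α/2} + z_β = 1.960 + 0.524 = 2.484.
n = (2.484 / 0.35)² = 7.097² = 50.37.
Round up.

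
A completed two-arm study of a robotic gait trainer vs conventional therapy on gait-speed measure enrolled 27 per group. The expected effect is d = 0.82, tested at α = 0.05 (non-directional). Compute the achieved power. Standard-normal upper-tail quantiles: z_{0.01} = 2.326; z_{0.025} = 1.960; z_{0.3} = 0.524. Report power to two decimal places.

For two equal groups, power = Φ(d·√(n/2) − z_{α/2}).
d·√(n/2) = 0.82 × √(27/2) = 0.82 × 3.674 = 3.013.
z_β = 3.013 − 1.960 = 1.053.
Power = Φ(1.053) = 0.854.

power ≈ 0.85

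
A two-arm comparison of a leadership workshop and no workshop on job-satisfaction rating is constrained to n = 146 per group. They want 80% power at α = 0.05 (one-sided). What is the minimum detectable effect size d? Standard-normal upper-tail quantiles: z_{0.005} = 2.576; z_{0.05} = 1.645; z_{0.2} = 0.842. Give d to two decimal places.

For two independent groups of n = 146 each: d_min = (z_{α} + z_β)·√(2/n).
z-sum = 1.645 + 0.842 = 2.487.
d_min = 2.487 × √(2/146) = 2.487 × 0.1170 = 0.291.

d_min ≈ 0.29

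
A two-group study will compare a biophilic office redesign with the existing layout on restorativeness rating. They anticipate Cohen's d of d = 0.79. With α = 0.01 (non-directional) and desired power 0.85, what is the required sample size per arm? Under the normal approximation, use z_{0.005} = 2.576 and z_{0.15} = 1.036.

n = 42 per group

For two independent groups with equal n: n = 2·((z_{α/2} + z_β) / d)².
z_{α/2} + z_β = 2.576 + 1.036 = 3.612.
n = 2 × (3.612 / 0.79)² = 2 × 4.572² = 2 × 20.90 = 41.8.
Round up to the next whole participant.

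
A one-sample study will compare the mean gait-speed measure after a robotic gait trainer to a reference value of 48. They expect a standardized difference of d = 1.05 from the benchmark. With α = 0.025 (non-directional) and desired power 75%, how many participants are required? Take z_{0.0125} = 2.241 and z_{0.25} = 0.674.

For a one-sample test: n = ((z_{α/2} + z_β) / d)².
z_{α/2} + z_β = 2.241 + 0.674 = 2.915.
n = (2.915 / 1.05)² = 2.776² = 7.71.
Round up.

n = 8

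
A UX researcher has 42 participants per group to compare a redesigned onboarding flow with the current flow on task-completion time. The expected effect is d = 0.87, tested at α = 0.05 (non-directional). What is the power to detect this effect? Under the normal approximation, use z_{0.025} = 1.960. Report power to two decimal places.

power ≈ 0.98

For two equal groups, power = Φ(d·√(n/2) − z_{α/2}).
d·√(n/2) = 0.87 × √(42/2) = 0.87 × 4.583 = 3.987.
z_β = 3.987 − 1.960 = 2.027.
Power = Φ(2.027) = 0.979.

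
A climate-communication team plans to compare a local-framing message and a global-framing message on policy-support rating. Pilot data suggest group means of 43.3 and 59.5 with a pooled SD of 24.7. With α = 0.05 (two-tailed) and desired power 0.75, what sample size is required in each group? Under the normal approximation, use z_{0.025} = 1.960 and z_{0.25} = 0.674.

n = 33 per group

Cohen's d = |M₁ − M₂| / SD_pooled = |43.3 − 59.5| / 24.7 = 16.2 / 24.7 = 0.656.
For two independent groups with equal n: n = 2·((z_{α/2} + z_β) / d)².
z_{α/2} + z_β = 1.960 + 0.674 = 2.634.
n = 2 × (2.634 / 0.656)² = 2 × 4.015² = 2 × 16.12 = 32.2.
Round up to the next whole participant.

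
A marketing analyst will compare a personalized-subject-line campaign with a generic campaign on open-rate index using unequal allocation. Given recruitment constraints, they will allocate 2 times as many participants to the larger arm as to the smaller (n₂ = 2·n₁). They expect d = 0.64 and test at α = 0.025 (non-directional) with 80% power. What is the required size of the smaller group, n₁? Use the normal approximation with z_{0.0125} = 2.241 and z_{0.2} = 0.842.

With allocation ratio k = n₂/n₁ = 2, Var(x̄₁−x̄₂) = σ²(1/n₁ + 1/(k·n₁)) = σ²·(k+1)/(k·n₁).
So n₁ = (1 + 1/k)·((z_{α/2} + z_β)/d)² = 1.500 × (3.083/0.64)².
n₁ = 1.500 × 23.21 = 34.8.
Round up: n₁ = 35, giving n₂ = 2 × 35 = 70.

n₁ = 35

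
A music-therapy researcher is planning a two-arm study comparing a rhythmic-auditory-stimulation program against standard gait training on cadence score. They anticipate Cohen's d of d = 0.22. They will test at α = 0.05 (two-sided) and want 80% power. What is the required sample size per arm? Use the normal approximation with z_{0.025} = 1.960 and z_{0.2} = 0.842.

n = 325 per group

For two independent groups with equal n: n = 2·((z_{α/2} + z_β) / d)².
z_{α/2} + z_β = 1.960 + 0.842 = 2.802.
n = 2 × (2.802 / 0.22)² = 2 × 12.736² = 2 × 162.21 = 324.4.
Round up to the next whole participant.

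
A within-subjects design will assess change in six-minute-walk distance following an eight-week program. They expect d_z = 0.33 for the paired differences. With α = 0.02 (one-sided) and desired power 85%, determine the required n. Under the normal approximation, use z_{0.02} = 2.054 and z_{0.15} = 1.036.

For a paired (one-sample on differences) test: n = ((z_{α} + z_β) / d)².
z_{α} + z_β = 2.054 + 1.036 = 3.090.
n = (3.090 / 0.33)² = 9.364² = 87.68.
Round up.

n = 88 pairs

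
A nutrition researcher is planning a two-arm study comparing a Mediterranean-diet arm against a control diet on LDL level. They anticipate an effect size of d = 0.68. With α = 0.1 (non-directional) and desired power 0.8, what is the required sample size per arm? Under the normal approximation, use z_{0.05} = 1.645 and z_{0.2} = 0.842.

For two independent groups with equal n: n = 2·((z_{α/2} + z_β) / d)².
z_{α/2} + z_β = 1.645 + 0.842 = 2.487.
n = 2 × (2.487 / 0.68)² = 2 × 3.657² = 2 × 13.38 = 26.8.
Round up to the next whole participant.

n = 27 per group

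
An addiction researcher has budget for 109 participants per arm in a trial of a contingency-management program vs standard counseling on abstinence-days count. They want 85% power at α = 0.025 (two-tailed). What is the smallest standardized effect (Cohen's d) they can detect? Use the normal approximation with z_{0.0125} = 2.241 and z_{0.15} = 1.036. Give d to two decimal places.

d_min ≈ 0.44

For two independent groups of n = 109 each: d_min = (z_{α/2} + z_β)·√(2/n).
z-sum = 2.241 + 1.036 = 3.277.
d_min = 3.277 × √(2/109) = 3.277 × 0.1355 = 0.444.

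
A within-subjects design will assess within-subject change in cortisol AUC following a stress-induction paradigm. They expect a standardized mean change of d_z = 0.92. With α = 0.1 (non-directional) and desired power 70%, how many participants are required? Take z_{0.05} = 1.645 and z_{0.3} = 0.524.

For a paired (one-sample on differences) test: n = ((z_{α/2} + z_β) / d)².
z_{α/2} + z_β = 1.645 + 0.524 = 2.169.
n = (2.169 / 0.92)² = 2.358² = 5.56.
Round up.

n = 6 pairs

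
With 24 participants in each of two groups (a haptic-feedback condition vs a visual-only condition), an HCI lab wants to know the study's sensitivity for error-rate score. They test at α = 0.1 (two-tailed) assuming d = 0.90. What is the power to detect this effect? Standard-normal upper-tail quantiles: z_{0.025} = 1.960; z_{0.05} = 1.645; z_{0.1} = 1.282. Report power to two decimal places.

power ≈ 0.93

For two equal groups, power = Φ(d·√(n/2) − z_{α/2}).
d·√(n/2) = 0.90 × √(24/2) = 0.90 × 3.464 = 3.118.
z_β = 3.118 − 1.645 = 1.473.
Power = Φ(1.473) = 0.930.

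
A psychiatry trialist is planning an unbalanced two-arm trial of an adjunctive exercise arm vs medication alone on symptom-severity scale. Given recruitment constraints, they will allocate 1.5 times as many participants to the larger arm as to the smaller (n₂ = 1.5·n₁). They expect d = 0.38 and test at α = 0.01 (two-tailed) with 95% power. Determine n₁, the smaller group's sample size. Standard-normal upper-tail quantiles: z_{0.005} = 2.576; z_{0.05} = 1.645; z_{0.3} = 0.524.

With allocation ratio k = n₂/n₁ = 1.5, Var(x̄₁−x̄₂) = σ²(1/n₁ + 1/(k·n₁)) = σ²·(k+1)/(k·n₁).
So n₁ = (1 + 1/k)·((z_{α/2} + z_β)/d)² = 1.667 × (4.221/0.38)².
n₁ = 1.667 × 123.39 = 205.6.
Round up: n₁ = 206, giving n₂ = 1.5 × 206 = 309.

n₁ = 206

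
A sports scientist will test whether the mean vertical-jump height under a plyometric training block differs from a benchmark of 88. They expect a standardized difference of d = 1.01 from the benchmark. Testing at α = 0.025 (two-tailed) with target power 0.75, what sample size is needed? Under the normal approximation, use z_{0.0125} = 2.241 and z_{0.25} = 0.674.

n = 9

For a one-sample test: n = ((z_{α/2} + z_β) / d)².
z_{α/2} + z_β = 2.241 + 0.674 = 2.915.
n = (2.915 / 1.01)² = 2.886² = 8.33.
Round up.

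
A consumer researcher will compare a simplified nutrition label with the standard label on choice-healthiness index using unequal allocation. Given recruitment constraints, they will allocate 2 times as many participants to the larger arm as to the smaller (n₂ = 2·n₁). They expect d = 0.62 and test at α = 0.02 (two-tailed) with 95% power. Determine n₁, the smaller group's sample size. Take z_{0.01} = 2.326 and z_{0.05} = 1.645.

n₁ = 62

With allocation ratio k = n₂/n₁ = 2, Var(x̄₁−x̄₂) = σ²(1/n₁ + 1/(k·n₁)) = σ²·(k+1)/(k·n₁).
So n₁ = (1 + 1/k)·((z_{α/2} + z_β)/d)² = 1.500 × (3.971/0.62)².
n₁ = 1.500 × 41.02 = 61.5.
Round up: n₁ = 62, giving n₂ = 2 × 62 = 124.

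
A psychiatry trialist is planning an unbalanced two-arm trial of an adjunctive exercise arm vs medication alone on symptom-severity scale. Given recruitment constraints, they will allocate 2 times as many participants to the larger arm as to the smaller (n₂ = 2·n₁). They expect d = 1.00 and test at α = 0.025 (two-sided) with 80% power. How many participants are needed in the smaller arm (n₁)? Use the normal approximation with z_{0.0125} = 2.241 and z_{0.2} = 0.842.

n₁ = 15

With allocation ratio k = n₂/n₁ = 2, Var(x̄₁−x̄₂) = σ²(1/n₁ + 1/(k·n₁)) = σ²·(k+1)/(k·n₁).
So n₁ = (1 + 1/k)·((z_{α/2} + z_β)/d)² = 1.500 × (3.083/1.00)².
n₁ = 1.500 × 9.50 = 14.3.
Round up: n₁ = 15, giving n₂ = 2 × 15 = 30.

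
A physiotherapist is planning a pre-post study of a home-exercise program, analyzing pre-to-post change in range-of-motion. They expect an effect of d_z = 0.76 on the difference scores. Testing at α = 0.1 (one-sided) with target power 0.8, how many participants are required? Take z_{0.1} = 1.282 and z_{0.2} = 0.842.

n = 8 pairs

For a paired (one-sample on differences) test: n = ((z_{α} + z_β) / d)².
z_{α} + z_β = 1.282 + 0.842 = 2.124.
n = (2.124 / 0.76)² = 2.795² = 7.81.
Round up.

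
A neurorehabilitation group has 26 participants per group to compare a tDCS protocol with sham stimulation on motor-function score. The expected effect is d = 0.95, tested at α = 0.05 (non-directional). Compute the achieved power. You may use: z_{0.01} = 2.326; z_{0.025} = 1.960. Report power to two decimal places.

power ≈ 0.93

For two equal groups, power = Φ(d·√(n/2) − z_{α/2}).
d·√(n/2) = 0.95 × √(26/2) = 0.95 × 3.606 = 3.425.
z_β = 3.425 − 1.960 = 1.465.
Power = Φ(1.465) = 0.929.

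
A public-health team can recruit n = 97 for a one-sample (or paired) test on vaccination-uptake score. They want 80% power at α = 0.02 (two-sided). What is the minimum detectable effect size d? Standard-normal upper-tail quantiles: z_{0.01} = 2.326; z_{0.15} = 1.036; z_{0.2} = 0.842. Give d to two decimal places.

For a single sample (or paired design) of n = 97: d_min = (z_{α/2} + z_β)/√n.
z-sum = 2.326 + 0.842 = 3.168.
d_min = 3.168 / √97 = 3.168 / 9.849 = 0.322.

d_min ≈ 0.32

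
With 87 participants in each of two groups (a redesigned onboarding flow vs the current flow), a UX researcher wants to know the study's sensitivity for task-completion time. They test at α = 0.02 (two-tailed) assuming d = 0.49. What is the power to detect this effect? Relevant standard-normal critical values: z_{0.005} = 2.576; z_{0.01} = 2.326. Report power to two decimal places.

For two equal groups, power = Φ(d·√(n/2) − z_{α/2}).
d·√(n/2) = 0.49 × √(87/2) = 0.49 × 6.595 = 3.232.
z_β = 3.232 − 2.326 = 0.906.
Power = Φ(0.906) = 0.817.

power ≈ 0.82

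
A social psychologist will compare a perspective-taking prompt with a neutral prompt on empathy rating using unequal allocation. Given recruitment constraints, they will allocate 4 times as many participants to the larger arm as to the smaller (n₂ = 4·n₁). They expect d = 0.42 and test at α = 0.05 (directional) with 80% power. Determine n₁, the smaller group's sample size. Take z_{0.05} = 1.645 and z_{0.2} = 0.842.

n₁ = 44

With allocation ratio k = n₂/n₁ = 4, Var(x̄₁−x̄₂) = σ²(1/n₁ + 1/(k·n₁)) = σ²·(k+1)/(k·n₁).
So n₁ = (1 + 1/k)·((z_{α} + z_β)/d)² = 1.250 × (2.487/0.42)².
n₁ = 1.250 × 35.06 = 43.8.
Round up: n₁ = 44, giving n₂ = 4 × 44 = 176.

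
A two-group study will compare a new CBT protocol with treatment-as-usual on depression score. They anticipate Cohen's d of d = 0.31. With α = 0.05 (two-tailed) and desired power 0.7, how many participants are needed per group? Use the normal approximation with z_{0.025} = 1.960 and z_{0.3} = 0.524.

For two independent groups with equal n: n = 2·((z_{α/2} + z_β) / d)².
z_{α/2} + z_β = 1.960 + 0.524 = 2.484.
n = 2 × (2.484 / 0.31)² = 2 × 8.013² = 2 × 64.21 = 128.4.
Round up to the next whole participant.

n = 129 per group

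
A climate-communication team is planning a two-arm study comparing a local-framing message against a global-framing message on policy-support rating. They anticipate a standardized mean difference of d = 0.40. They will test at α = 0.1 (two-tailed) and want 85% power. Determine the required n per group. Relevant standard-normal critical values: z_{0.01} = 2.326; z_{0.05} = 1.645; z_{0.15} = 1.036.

n = 90 per group

For two independent groups with equal n: n = 2·((z_{α/2} + z_β) / d)².
z_{α/2} + z_β = 1.645 + 1.036 = 2.681.
n = 2 × (2.681 / 0.40)² = 2 × 6.702² = 2 × 44.92 = 89.8.
Round up to the next whole participant.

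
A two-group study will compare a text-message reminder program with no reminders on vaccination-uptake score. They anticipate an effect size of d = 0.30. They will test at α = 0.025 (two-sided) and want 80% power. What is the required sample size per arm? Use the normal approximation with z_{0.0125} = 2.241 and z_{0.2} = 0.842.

n = 212 per group

For two independent groups with equal n: n = 2·((z_{α/2} + z_β) / d)².
z_{α/2} + z_β = 2.241 + 0.842 = 3.083.
n = 2 × (3.083 / 0.30)² = 2 × 10.277² = 2 × 105.61 = 211.2.
Round up to the next whole participant.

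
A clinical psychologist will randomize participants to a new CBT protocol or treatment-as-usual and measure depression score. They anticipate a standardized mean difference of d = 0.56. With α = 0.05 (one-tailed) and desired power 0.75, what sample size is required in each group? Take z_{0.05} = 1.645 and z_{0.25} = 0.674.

For two independent groups with equal n: n = 2·((z_{α} + z_β) / d)².
z_{α} + z_β = 1.645 + 0.674 = 2.319.
n = 2 × (2.319 / 0.56)² = 2 × 4.141² = 2 × 17.15 = 34.3.
Round up to the next whole participant.

n = 35 per group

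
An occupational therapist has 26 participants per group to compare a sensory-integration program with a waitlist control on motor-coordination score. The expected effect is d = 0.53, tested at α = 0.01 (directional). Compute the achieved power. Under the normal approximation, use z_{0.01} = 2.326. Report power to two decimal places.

For two equal groups, power = Φ(d·√(n/2) − z_{α}).
d·√(n/2) = 0.53 × √(26/2) = 0.53 × 3.606 = 1.911.
z_β = 1.911 − 2.326 = -0.415.
Power = Φ(-0.415) = 0.339.

power ≈ 0.34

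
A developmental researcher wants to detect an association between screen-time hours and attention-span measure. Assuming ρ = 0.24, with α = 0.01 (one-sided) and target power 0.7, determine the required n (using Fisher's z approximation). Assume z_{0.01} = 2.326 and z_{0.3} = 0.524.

Fisher's z: C = ½·ln((1+r)/(1−r)) = ½·ln(1.6316) = 0.2448.
n = ((z_{α} + z_β)/C)² + 3.
(2.326 + 0.524) / 0.2448 = 2.850 / 0.2448 = 11.642.
n = 11.642² + 3 = 135.54 + 3 = 138.5.
Round up.

n = 139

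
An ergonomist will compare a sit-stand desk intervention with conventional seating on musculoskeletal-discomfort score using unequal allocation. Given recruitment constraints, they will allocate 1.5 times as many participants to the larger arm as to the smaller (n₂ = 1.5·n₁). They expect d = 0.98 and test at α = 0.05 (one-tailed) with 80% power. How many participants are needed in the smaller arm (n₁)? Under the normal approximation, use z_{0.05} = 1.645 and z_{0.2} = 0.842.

n₁ = 11

With allocation ratio k = n₂/n₁ = 1.5, Var(x̄₁−x̄₂) = σ²(1/n₁ + 1/(k·n₁)) = σ²·(k+1)/(k·n₁).
So n₁ = (1 + 1/k)·((z_{α} + z_β)/d)² = 1.667 × (2.487/0.98)².
n₁ = 1.667 × 6.44 = 10.7.
Round up: n₁ = 11, giving n₂ = ⌈1.5 × 11⌉ = ⌈16.5⌉ = 17.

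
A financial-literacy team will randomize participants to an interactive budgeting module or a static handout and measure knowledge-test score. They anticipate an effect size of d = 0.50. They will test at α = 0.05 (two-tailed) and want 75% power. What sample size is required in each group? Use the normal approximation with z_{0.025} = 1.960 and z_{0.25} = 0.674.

For two independent groups with equal n: n = 2·((z_{α/2} + z_β) / d)².
z_{α/2} + z_β = 1.960 + 0.674 = 2.634.
n = 2 × (2.634 / 0.50)² = 2 × 5.268² = 2 × 27.75 = 55.5.
Round up to the next whole participant.

n = 56 per group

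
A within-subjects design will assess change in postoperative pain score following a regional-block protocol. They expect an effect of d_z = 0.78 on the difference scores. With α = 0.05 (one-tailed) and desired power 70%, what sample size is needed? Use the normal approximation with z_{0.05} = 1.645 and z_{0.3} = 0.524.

For a paired (one-sample on differences) test: n = ((z_{α} + z_β) / d)².
z_{α} + z_β = 1.645 + 0.524 = 2.169.
n = (2.169 / 0.78)² = 2.781² = 7.73.
Round up.

n = 8 pairs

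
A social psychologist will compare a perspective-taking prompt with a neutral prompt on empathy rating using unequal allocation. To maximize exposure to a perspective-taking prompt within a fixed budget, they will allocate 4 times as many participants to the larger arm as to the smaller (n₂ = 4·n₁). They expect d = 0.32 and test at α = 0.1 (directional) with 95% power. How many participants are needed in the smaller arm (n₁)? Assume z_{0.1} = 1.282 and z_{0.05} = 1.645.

With allocation ratio k = n₂/n₁ = 4, Var(x̄₁−x̄₂) = σ²(1/n₁ + 1/(k·n₁)) = σ²·(k+1)/(k·n₁).
So n₁ = (1 + 1/k)·((z_{α} + z_β)/d)² = 1.250 × (2.927/0.32)².
n₁ = 1.250 × 83.67 = 104.6.
Round up: n₁ = 105, giving n₂ = 4 × 105 = 420.

n₁ = 105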